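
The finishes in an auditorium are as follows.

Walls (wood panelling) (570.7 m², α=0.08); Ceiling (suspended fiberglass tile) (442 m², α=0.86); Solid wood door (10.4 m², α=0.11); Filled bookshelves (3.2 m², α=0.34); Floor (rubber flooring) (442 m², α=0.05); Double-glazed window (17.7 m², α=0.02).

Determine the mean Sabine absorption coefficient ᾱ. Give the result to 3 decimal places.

Total surface area S = 1486.0 m².
Σ(Sᵢαᵢ) = 570.7*0.08 + 442*0.86 + 10.4*0.11 + 3.2*0.34 + 442*0.05 + 17.7*0.02 = 450.462.
ᾱ = 450.462 / 1486.0 = 0.303.

0.303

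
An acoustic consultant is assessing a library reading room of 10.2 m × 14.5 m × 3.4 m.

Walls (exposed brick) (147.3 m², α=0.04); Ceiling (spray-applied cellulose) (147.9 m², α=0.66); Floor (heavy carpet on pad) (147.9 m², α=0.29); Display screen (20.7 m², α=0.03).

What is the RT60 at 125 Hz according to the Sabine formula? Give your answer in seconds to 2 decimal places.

Summing Sᵢαᵢ: 5.892 + 97.614 + 42.891 + 0.621 → A = 147.018 sabins.
Room volume: 502.86 m³.
T = 0.161 V/A = 0.161·502.86/147.018 = 0.55 s.

0.55 s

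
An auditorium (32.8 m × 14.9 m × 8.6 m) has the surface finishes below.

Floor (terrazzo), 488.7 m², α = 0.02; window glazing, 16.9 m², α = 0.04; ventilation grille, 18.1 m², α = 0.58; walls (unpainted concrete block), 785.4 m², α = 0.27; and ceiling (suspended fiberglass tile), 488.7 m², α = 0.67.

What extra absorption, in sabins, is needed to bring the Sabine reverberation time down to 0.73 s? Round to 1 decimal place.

Total absorption A₁ = 488.7×0.02 + 16.9×0.04 + 18.1×0.58 + 785.4×0.27 + 488.7×0.67
  = 9.774 + 0.676 + 10.498 + 212.058 + 327.429 = 560.435 m² sabins.
For T = 0.73 s, need A₂ = 0.161·V/T = 0.161·4202.992/0.73 = 926.961 sabins.
ΔA = A₂ − A₁ = 926.961 − 560.435 = 366.5 sabins.

366.5 sabins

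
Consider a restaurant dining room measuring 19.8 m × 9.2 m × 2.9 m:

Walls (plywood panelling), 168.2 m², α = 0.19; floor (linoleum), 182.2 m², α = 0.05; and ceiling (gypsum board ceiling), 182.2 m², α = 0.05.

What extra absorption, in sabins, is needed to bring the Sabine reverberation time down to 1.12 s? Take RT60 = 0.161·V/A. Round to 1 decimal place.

25.8 sabins

A₁ = Σ Sᵢαᵢ = 168.2·0.19 + 182.2·0.05 + 182.2·0.05 = 50.178 sabins.
For T = 1.12 s, need A₂ = 0.161·V/T = 0.161·528.264/1.12 = 75.938 sabins.
ΔA = A₂ − A₁ = 75.938 − 50.178 = 25.8 sabins.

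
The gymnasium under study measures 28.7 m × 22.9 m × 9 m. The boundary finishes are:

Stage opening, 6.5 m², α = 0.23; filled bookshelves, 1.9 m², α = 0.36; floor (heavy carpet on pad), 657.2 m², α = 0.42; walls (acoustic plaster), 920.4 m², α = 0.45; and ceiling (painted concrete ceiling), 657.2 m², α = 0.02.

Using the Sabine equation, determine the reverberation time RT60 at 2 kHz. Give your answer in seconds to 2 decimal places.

1.35 s

Equivalent absorption area: A = 6.5×0.23 + 1.9×0.36 + 657.2×0.42 + 920.4×0.45 + 657.2×0.02 = 705.527 m².
V = 28.7·22.9·9 = 5915.07 m³.
RT60 = 0.161 · V / A = 0.161 × 5915.07 / 705.527 = 1.35 s.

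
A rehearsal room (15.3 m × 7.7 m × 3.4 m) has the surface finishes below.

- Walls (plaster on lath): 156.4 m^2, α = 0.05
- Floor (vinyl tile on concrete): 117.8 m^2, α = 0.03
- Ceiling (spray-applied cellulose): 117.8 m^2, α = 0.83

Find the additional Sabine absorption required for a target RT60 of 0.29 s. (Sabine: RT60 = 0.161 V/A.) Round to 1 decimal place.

113.2 sabins

Summing Sᵢαᵢ: 7.820 + 3.534 + 97.774 → A₁ = 109.128 sabins.
Target A₂ = 0.161·400.554/0.29 = 222.377 sabins (V = 400.554 m³).
ΔA = A₂ − A₁ = 222.377 − 109.128 = 113.2 sabins.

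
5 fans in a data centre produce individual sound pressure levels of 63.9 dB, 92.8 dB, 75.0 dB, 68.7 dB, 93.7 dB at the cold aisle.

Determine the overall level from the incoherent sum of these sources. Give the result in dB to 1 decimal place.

Σ 10^(Lᵢ/10) = 4.291e+09.
Back to dB: 10·log₁₀ Σ = 96.3 dB.

96.3 dB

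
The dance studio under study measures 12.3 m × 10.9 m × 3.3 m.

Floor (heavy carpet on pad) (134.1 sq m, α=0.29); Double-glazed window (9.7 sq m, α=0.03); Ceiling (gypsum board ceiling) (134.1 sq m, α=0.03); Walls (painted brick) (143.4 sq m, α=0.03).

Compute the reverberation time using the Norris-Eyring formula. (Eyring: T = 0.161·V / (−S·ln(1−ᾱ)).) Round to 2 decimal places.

1.41 s

S = Σ Sᵢ = 421.3 sq m.
Σ(Sᵢαᵢ) = 134.1·0.29 + 9.7·0.03 + 134.1·0.03 + 143.4·0.03 = 47.505.
Mean coefficient ᾱ = A/S = 0.1128.
−S·ln(1−ᾱ) = −421.3 × ln(1 − 0.1128) = 50.423.
V = 12.3 × 10.9 × 3.3 = 442.431 m³.
RT60 = 0.161 × 442.431 / 50.423 = 1.41 s.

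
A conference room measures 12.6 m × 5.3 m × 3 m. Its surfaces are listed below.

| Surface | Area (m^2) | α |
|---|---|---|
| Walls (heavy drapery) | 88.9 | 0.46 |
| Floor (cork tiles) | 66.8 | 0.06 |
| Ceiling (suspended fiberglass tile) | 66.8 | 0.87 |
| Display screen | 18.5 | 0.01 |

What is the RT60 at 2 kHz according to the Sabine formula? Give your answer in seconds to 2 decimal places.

Equivalent absorption area: A = 88.9×0.46 + 66.8×0.06 + 66.8×0.87 + 18.5×0.01 = 103.203 m^2.
V = 12.6·5.3·3 = 200.34 m³.
Sabine: RT60 = 0.161 × 200.34 / 103.203 = 0.31 s.

0.31 s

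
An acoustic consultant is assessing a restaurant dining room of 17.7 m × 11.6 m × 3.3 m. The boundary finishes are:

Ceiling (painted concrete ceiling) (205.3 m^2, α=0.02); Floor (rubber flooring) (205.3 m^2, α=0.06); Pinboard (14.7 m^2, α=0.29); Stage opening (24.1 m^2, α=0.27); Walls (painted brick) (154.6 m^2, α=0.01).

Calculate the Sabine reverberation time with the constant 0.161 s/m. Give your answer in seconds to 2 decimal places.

3.80 sec

A = Σ Sᵢαᵢ = 205.3·0.02 + 205.3·0.06 + 14.7·0.29 + 24.1·0.27 + 154.6·0.01 = 28.740 sabins.
Room volume: 677.556 m³.
RT60 = 0.161 · V / A = 0.161 × 677.556 / 28.740 = 3.80 s.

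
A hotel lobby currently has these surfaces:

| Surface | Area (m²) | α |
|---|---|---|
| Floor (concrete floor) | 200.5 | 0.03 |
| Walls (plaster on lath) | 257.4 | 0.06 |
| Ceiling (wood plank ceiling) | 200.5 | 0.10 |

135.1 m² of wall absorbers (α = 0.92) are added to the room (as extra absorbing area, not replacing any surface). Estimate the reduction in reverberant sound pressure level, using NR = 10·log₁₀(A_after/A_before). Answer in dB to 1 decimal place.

6.0 dB

A_before = Σ Sᵢαᵢ = 200.5·0.03 + 257.4·0.06 + 200.5·0.10 = 41.509 sabins.
Added absorption = 135.1 × 0.92 = 124.292 sabins.
A_after = 41.509 + 124.292 = 165.801 sabins.
NR = 10·log₁₀(165.801/41.509) = 6.0 dB.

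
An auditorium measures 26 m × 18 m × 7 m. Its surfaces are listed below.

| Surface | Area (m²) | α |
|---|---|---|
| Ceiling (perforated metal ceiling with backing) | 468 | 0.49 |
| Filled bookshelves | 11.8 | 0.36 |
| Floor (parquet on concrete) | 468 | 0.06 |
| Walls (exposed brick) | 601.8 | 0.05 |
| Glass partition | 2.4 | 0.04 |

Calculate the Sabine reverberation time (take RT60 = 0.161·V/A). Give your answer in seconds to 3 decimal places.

1.807 seconds

Equivalent absorption area: A = 468·0.49 + 11.8·0.36 + 468·0.06 + 601.8·0.05 + 2.4·0.04 = 291.834 m².
V = 26·18·7 = 3276 m³.
Sabine: RT60 = 0.161 × 3276 / 291.834 = 1.807 s.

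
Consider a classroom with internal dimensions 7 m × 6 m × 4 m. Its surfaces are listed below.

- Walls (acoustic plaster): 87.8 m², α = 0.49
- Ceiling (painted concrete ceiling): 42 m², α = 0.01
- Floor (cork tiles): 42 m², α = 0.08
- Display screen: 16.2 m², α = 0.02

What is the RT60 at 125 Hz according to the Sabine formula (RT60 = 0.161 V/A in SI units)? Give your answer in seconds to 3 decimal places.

A = Σ Sᵢαᵢ = 87.8×0.49 + 42×0.01 + 42×0.08 + 16.2×0.02 = 47.126 sabins.
Room volume: 168 m³.
T = 0.161 V/A = 0.161·168/47.126 = 0.574 s.

0.574 s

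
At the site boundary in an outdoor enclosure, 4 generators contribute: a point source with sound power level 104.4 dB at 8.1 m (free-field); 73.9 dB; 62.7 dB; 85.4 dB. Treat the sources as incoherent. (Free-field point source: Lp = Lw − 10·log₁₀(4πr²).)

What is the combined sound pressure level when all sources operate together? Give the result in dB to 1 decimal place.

Source at 8.1 m: Lp = 104.4 − 10·log₁₀(4π·8.1²) = 104.4 − 10·log₁₀(824.480) = 75.2 dB.
Converting to relative power and adding: 10^(75.2/10) + 10^(73.9/10) + 10^(62.7/10) + 10^(85.4/10) = 4.063e+08.
L_total = 10·log₁₀(4.063e+08) = 86.1 dB.

86.1 dB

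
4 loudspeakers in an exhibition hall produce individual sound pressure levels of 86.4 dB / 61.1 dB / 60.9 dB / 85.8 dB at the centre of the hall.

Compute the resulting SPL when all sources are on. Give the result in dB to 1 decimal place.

89.1 dB

Converting to relative power and adding: 10^(86.4/10) + 10^(61.1/10) + 10^(60.9/10) + 10^(85.8/10) = 8.192e+08.
Back to dB: 10·log₁₀ Σ = 89.1 dB.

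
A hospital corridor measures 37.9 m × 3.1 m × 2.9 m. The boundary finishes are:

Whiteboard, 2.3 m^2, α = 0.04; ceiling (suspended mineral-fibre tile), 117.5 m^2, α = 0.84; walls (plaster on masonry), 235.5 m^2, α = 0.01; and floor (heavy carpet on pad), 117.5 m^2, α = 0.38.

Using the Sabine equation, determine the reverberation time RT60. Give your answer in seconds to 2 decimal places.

0.38 s

A = Σ Sᵢαᵢ = 2.3*0.04 + 117.5*0.84 + 235.5*0.01 + 117.5*0.38 = 145.797 sabins.
V = 37.9·3.1·2.9 = 340.721 m³.
Sabine: RT60 = 0.161 × 340.721 / 145.797 = 0.38 s.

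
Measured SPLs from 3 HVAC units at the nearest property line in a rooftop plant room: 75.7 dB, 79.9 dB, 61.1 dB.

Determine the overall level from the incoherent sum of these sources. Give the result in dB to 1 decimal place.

Converting to relative power and adding: 10^(75.7/10) + 10^(79.9/10) + 10^(61.1/10) = 1.362e+08.
Combined level = 10 log₁₀(1.362e+08) = 81.3 dB.

81.3 dB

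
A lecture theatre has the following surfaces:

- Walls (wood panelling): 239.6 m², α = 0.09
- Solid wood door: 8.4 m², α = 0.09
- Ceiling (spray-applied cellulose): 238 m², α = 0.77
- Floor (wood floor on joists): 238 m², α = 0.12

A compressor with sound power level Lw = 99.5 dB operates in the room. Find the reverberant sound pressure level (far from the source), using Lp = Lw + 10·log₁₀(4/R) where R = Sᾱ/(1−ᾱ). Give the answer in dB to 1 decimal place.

Σ(Sᵢαᵢ) = 239.6·0.09 + 8.4·0.09 + 238·0.77 + 238·0.12 = 234.140; total area S = 724.0 m².
ᾱ = 0.3234, so room constant R = A/(1−ᾱ) = 346.054 m².
Lp = 99.5 + 10·log₁₀(4/346.054) = 99.5 + (-19.37) = 80.1 dB.

80.1 dB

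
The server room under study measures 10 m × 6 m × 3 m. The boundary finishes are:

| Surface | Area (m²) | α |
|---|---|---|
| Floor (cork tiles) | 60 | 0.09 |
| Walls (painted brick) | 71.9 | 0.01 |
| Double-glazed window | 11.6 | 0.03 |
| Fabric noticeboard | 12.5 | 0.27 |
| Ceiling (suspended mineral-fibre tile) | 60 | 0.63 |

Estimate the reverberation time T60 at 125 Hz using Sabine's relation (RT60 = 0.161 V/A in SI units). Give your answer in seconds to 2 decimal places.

Total absorption A = 60*0.09 + 71.9*0.01 + 11.6*0.03 + 12.5*0.27 + 60*0.63
  = 5.400 + 0.719 + 0.348 + 3.375 + 37.800 = 47.642 m² sabins.
V = 10·6·3 = 180 m³.
Sabine: RT60 = 0.161 × 180 / 47.642 = 0.61 s.

0.61 seconds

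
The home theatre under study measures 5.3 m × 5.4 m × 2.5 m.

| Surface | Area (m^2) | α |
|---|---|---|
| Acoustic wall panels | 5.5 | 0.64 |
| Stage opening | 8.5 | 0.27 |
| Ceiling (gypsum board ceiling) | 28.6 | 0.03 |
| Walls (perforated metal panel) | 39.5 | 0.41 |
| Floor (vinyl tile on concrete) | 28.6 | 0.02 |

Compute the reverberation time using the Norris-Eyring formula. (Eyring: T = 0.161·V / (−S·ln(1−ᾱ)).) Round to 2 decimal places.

S = Σ Sᵢ = 110.7 m^2.
Σ(Sᵢαᵢ) = 5.5·0.64 + 8.5·0.27 + 28.6·0.03 + 39.5·0.41 + 28.6·0.02 = 23.440.
Mean coefficient ᾱ = A/S = 0.2117.
−S·ln(1−ᾱ) = −110.7 × ln(1 − 0.2117) = 26.333.
V = 5.3 × 5.4 × 2.5 = 71.55 m³.
RT60 = 0.161 × 71.55 / 26.333 = 0.44 s.

0.44 s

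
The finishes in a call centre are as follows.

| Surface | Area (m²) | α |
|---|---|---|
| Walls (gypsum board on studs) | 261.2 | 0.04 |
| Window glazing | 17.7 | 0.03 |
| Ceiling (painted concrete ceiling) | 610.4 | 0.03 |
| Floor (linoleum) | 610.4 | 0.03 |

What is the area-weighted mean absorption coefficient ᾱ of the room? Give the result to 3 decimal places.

0.032

S = Σ Sᵢ = 261.2 + 17.7 + 610.4 + 610.4 = 1499.7 m².
Weighted sum Σ Sα = 47.603.
ᾱ = 47.603 / 1499.7 = 0.032.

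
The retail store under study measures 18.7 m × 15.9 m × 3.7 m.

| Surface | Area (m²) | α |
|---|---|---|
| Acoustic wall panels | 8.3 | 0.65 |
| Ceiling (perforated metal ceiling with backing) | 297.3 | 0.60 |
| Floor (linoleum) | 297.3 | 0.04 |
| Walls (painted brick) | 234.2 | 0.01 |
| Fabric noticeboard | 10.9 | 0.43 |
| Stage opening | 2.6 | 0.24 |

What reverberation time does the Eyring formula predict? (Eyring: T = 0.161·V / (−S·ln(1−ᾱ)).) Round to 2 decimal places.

0.76 s

S = Σ Sᵢ = 850.6 m².
Σ(Sᵢαᵢ) = 8.3×0.65 + 297.3×0.60 + 297.3×0.04 + 234.2×0.01 + 10.9×0.43 + 2.6×0.24 = 203.320.
Mean coefficient ᾱ = A/S = 0.2390.
Eyring denominator: −S ln(1−ᾱ) = 232.318.
V = 18.7 × 15.9 × 3.7 = 1100.121 m³.
T = 0.161·V/[−S·ln(1−ᾱ)] = 0.161·1100.121/232.318 = 0.76 s.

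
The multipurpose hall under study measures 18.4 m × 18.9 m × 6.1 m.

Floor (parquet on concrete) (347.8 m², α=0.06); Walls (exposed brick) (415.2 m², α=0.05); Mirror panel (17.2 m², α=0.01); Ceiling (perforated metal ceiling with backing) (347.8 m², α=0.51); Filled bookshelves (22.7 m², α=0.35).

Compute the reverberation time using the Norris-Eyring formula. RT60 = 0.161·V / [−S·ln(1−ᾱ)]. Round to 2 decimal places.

1.35 sec

Total surface area S = 347.8 + 415.2 + 17.2 + 347.8 + 22.7 = 1150.7 m².
Σ(Sᵢαᵢ) = 347.8·0.06 + 415.2·0.05 + 17.2·0.01 + 347.8·0.51 + 22.7·0.35 = 227.123.
ᾱ = 227.123 / 1150.7 = 0.1974.
−S·ln(1−ᾱ) = −1150.7 × ln(1 − 0.1974) = 253.038.
V = 18.4 × 18.9 × 6.1 = 2121.336 m³.
T = 0.161·V/[−S·ln(1−ᾱ)] = 0.161·2121.336/253.038 = 1.35 s.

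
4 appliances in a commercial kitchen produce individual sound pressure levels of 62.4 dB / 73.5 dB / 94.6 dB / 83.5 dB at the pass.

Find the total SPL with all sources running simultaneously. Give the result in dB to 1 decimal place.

95.0 dB

Σ 10^(Lᵢ/10) = 3.132e+09.
Back to dB: 10·log₁₀ Σ = 95.0 dB.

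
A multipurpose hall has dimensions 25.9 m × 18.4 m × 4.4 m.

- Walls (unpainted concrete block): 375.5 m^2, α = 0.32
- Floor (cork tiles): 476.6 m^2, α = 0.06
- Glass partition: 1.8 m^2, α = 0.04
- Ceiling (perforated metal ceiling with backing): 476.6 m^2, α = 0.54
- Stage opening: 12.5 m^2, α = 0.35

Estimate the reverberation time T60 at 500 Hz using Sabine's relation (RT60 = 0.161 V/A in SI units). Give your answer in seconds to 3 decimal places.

0.822 sec

A = Σ Sᵢαᵢ = 375.5×0.32 + 476.6×0.06 + 1.8×0.04 + 476.6×0.54 + 12.5×0.35 = 410.567 sabins.
Volume V = 25.9 × 18.4 × 4.4 = 2096.864 m³.
Sabine: RT60 = 0.161 × 2096.864 / 410.567 = 0.822 s.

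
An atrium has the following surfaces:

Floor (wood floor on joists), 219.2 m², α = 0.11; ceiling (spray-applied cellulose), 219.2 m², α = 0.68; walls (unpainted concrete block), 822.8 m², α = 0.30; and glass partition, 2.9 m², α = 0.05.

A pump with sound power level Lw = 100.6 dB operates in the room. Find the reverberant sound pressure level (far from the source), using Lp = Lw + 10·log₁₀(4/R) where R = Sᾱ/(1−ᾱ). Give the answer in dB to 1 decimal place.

78.6 dB

Σ(Sᵢαᵢ) = 219.2·0.11 + 219.2·0.68 + 822.8·0.30 + 2.9·0.05 = 420.153; total area S = 1264.1 m².
ᾱ = 0.3324, so room constant R = A/(1−ᾱ) = 629.348 m².
Lp = Lw + 10 log₁₀(4/R) = 100.6 -21.97 = 78.6 dB.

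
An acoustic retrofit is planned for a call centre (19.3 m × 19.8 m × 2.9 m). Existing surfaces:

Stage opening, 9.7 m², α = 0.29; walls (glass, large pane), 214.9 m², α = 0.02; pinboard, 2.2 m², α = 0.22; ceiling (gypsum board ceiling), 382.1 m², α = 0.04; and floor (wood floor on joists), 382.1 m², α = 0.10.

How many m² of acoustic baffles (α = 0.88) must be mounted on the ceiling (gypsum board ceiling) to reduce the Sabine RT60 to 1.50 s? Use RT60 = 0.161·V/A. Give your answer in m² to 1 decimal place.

Total absorption A₁ = 9.7×0.29 + 214.9×0.02 + 2.2×0.22 + 382.1×0.04 + 382.1×0.10
  = 2.813 + 4.298 + 0.484 + 15.284 + 38.210 = 61.089 m² sabins.
V = 1108.206 m³. Target absorption A₂ = 0.161 × 1108.206 / 1.50 = 118.947 sabins.
ΔA needed = 118.947 − 61.089 = 57.858 sabins.
Each m² of panel replacing the ceiling (gypsum board ceiling) adds (0.88 − 0.04) = 0.84 sabins.
Area = ΔA/Δα = 57.858/0.84 = 68.9 m².

68.9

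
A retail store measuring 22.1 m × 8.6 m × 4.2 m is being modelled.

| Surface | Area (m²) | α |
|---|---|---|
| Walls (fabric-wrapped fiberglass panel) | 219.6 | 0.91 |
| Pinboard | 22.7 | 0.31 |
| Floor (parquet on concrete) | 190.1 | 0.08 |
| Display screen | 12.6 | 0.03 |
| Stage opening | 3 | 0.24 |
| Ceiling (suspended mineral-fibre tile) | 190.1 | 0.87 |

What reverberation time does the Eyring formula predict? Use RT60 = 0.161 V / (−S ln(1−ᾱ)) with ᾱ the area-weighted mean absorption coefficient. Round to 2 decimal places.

S = Σ Sᵢ = 638.1 m².
Σ(Sᵢαᵢ) = 219.6·0.91 + 22.7·0.31 + 190.1·0.08 + 12.6·0.03 + 3·0.24 + 190.1·0.87 = 388.566.
Mean coefficient ᾱ = A/S = 0.6089.
Eyring denominator: −S ln(1−ᾱ) = 599.043.
V = 22.1 × 8.6 × 4.2 = 798.252 m³.
RT60 = 0.161 × 798.252 / 599.043 = 0.21 s.

0.21 s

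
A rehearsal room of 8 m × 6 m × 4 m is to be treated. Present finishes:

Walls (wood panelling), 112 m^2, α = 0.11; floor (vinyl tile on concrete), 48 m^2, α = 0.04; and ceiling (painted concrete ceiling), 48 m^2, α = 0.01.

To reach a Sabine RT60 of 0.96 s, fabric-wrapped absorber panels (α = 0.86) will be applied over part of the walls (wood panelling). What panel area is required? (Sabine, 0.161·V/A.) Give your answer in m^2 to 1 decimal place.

A₁ = Σ Sᵢαᵢ = 112×0.11 + 48×0.04 + 48×0.01 = 14.720 sabins.
Required A₂ = 0.161·192/0.96 = 32.200 sabins.
ΔA needed = 32.200 − 14.720 = 17.480 sabins.
Each m^2 of panel replacing the walls (wood panelling) adds (0.86 − 0.11) = 0.75 sabins.
Panel area = 17.480 / 0.75 = 23.3 m^2.

23.3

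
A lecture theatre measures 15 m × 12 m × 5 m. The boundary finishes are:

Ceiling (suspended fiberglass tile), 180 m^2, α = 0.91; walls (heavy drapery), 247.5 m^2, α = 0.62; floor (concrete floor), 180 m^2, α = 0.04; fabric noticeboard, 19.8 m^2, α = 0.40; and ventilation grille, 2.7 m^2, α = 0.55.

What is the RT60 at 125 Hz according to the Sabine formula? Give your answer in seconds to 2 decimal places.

0.43 seconds

Total absorption A = 180·0.91 + 247.5·0.62 + 180·0.04 + 19.8·0.40 + 2.7·0.55
  = 163.800 + 153.450 + 7.200 + 7.920 + 1.485 = 333.855 m^2 sabins.
Room volume: 900 m³.
Sabine: RT60 = 0.161 × 900 / 333.855 = 0.43 s.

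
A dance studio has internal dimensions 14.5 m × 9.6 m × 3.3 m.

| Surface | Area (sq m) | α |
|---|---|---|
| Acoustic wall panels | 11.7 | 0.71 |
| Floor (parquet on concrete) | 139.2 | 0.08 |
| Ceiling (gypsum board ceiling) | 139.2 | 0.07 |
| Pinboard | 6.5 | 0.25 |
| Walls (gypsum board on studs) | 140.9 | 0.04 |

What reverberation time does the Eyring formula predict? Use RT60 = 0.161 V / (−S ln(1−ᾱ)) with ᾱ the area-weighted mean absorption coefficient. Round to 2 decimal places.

1.94 s

S = Σ Sᵢ = 437.5 sq m.
Absorption A = 11.7·0.71 + 139.2·0.08 + 139.2·0.07 + 6.5·0.25 + 140.9·0.04 = 36.448 sabins.
ᾱ = 36.448 / 437.5 = 0.0833.
−S·ln(1−ᾱ) = −437.5 × ln(1 − 0.0833) = 38.052.
V = 14.5 × 9.6 × 3.3 = 459.36 m³.
T = 0.161·V/[−S·ln(1−ᾱ)] = 0.161·459.36/38.052 = 1.94 s.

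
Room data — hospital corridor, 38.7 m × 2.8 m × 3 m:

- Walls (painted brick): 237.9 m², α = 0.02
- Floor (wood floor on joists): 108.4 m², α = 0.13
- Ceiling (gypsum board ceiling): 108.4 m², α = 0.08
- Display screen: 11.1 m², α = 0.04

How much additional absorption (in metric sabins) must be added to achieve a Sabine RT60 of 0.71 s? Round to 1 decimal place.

45.7 sabins

A₁ = Σ Sᵢαᵢ = 237.9·0.02 + 108.4·0.13 + 108.4·0.08 + 11.1·0.04 = 27.966 sabins.
V = 325.08 m³. Required absorption A₂ = 0.161 × 325.08 / 0.71 = 73.715 sabins.
ΔA = A₂ − A₁ = 73.715 − 27.966 = 45.7 sabins.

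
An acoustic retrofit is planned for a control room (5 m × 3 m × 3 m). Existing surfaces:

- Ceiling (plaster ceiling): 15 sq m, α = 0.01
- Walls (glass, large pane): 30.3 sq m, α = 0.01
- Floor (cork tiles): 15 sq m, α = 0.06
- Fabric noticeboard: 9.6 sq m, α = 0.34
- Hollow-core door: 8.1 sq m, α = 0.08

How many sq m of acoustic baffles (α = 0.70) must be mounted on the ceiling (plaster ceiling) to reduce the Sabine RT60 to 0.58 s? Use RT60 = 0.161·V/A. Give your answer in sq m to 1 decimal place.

10.5

Equivalent absorption area: A₁ = 15×0.01 + 30.3×0.01 + 15×0.06 + 9.6×0.34 + 8.1×0.08 = 5.265 sq m.
Required A₂ = 0.161·45/0.58 = 12.491 sabins.
ΔA needed = 12.491 − 5.265 = 7.226 sabins.
Net gain per sq m: Δα = 0.70 − 0.01 = 0.69.
Panel area = 7.226 / 0.69 = 10.5 sq m.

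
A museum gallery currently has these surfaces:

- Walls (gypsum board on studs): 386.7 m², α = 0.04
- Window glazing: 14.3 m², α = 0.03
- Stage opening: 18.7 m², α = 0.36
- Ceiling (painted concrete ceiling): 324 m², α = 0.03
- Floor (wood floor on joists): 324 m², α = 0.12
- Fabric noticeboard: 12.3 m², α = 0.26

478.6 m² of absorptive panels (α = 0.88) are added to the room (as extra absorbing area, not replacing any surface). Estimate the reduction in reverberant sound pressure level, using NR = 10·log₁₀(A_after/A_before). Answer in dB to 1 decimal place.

Total absorption A_before = 386.7·0.04 + 14.3·0.03 + 18.7·0.36 + 324·0.03 + 324·0.12 + 12.3·0.26
  = 15.468 + 0.429 + 6.732 + 9.720 + 38.880 + 3.198 = 74.427 m² sabins.
Treatment contributes 478.6·0.88 = 421.168 sabins.
New total A_after = 495.595 sabins.
Reduction = 10 log₁₀(A_after/A_before) = 10 log₁₀(6.6588) = 8.2 dB.

8.2 dB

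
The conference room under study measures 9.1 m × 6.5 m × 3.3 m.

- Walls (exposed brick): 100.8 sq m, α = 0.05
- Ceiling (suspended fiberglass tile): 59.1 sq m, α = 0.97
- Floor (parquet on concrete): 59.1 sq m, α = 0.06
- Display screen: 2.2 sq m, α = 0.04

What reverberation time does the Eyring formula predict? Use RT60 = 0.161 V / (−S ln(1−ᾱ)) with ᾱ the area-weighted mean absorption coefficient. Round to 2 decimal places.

S = Σ Sᵢ = 221.2 sq m.
Σ(Sᵢαᵢ) = 100.8·0.05 + 59.1·0.97 + 59.1·0.06 + 2.2·0.04 = 66.001.
ᾱ = 66.001 / 221.2 = 0.2984.
Eyring denominator: −S ln(1−ᾱ) = 78.391.
V = 9.1 × 6.5 × 3.3 = 195.195 m³.
RT60 = 0.161 × 195.195 / 78.391 = 0.40 s.

0.40 sec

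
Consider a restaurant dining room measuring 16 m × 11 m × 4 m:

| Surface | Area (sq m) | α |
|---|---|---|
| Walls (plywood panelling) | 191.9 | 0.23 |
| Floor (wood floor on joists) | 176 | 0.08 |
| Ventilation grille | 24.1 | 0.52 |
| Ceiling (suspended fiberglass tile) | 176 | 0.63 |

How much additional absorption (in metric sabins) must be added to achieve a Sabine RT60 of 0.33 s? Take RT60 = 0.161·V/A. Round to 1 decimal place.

161.8 sabins

A₁ = Σ Sᵢαᵢ = 191.9*0.23 + 176*0.08 + 24.1*0.52 + 176*0.63 = 181.629 sabins.
V = 704 m³. Required absorption A₂ = 0.161 × 704 / 0.33 = 343.467 sabins.
Additional absorption ΔA = 343.467 − 181.629 = 161.8 sabins.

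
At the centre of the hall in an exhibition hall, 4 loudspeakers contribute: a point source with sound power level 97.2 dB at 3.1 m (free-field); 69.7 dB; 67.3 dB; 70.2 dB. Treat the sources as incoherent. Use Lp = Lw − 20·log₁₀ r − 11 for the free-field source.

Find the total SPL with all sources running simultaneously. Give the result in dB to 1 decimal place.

78.4 dB

Source at 3.1 m: Lp = 97.2 − 20·log₁₀(3.1) − 11 = 76.4 dB.
Σ 10^(Lᵢ/10) = 6.883e+07.
Back to dB: 10·log₁₀ Σ = 78.4 dB.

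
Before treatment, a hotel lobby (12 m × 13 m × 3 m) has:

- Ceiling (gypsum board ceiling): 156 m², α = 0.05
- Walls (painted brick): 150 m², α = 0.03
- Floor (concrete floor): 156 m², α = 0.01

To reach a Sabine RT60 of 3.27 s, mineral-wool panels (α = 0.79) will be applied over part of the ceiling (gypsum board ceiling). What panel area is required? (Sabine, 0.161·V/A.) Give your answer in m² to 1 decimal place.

12.4

Equivalent absorption area: A₁ = 156·0.05 + 150·0.03 + 156·0.01 = 13.860 m².
V = 468 m³. Target absorption A₂ = 0.161 × 468 / 3.27 = 23.042 sabins.
ΔA needed = 23.042 − 13.860 = 9.182 sabins.
Each m² of panel replacing the ceiling (gypsum board ceiling) adds (0.79 − 0.05) = 0.74 sabins.
Area = ΔA/Δα = 9.182/0.74 = 12.4 m².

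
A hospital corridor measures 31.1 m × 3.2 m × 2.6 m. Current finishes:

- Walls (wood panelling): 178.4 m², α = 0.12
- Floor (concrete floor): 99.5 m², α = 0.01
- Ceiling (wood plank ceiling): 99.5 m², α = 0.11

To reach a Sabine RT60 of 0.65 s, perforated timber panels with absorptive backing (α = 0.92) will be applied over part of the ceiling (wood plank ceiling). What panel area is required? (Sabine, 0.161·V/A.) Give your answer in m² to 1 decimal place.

38.0

A₁ = Σ Sᵢαᵢ = 178.4*0.12 + 99.5*0.01 + 99.5*0.11 = 33.348 sabins.
Required A₂ = 0.161·258.752/0.65 = 64.091 sabins.
ΔA needed = 64.091 − 33.348 = 30.743 sabins.
Net gain per m²: Δα = 0.92 − 0.11 = 0.81.
Area = ΔA/Δα = 30.743/0.81 = 38.0 m².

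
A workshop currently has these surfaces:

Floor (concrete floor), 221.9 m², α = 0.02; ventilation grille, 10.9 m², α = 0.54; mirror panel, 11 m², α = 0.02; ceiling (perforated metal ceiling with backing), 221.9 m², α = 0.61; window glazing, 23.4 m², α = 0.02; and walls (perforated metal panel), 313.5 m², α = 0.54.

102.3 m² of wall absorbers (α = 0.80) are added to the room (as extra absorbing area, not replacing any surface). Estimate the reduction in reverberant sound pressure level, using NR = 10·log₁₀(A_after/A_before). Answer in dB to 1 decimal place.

1.0 dB

Total absorption A_before = 221.9×0.02 + 10.9×0.54 + 11×0.02 + 221.9×0.61 + 23.4×0.02 + 313.5×0.54
  = 4.438 + 5.886 + 0.220 + 135.359 + 0.468 + 169.290 = 315.661 m² sabins.
Treatment contributes 102.3·0.80 = 81.840 sabins.
New total A_after = 397.501 sabins.
Reduction = 10 log₁₀(A_after/A_before) = 10 log₁₀(1.2593) = 1.0 dB.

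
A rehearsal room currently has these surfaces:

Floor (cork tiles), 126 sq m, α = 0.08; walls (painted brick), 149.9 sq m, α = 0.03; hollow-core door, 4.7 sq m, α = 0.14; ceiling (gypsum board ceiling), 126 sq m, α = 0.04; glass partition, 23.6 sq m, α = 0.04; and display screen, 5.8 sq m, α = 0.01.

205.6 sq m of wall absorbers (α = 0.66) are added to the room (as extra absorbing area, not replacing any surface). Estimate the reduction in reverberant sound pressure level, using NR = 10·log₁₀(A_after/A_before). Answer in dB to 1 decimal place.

8.7 dB

Summing Sᵢαᵢ: 10.080 + 4.497 + 0.658 + 5.040 + 0.944 + 0.058 → A_before = 21.277 sabins.
Treatment contributes 205.6·0.66 = 135.696 sabins.
New total A_after = 156.973 sabins.
Reduction = 10 log₁₀(A_after/A_before) = 10 log₁₀(7.3776) = 8.7 dB.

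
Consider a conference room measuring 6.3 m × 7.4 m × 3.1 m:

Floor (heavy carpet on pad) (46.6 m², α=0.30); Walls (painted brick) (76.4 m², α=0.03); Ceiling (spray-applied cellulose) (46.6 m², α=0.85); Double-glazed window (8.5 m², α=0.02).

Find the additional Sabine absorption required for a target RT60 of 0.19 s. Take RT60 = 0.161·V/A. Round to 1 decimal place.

66.4 sabins

Total absorption A₁ = 46.6·0.30 + 76.4·0.03 + 46.6·0.85 + 8.5·0.02
  = 13.980 + 2.292 + 39.610 + 0.170 = 56.052 m² sabins.
Target A₂ = 0.161·144.522/0.19 = 122.463 sabins (V = 144.522 m³).
Additional absorption ΔA = 122.463 − 56.052 = 66.4 sabins.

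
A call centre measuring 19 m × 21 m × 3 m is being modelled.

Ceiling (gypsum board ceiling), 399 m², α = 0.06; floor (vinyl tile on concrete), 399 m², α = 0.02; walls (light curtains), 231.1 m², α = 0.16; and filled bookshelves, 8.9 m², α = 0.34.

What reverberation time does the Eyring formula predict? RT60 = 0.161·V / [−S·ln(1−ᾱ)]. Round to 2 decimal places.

2.59 s

S = Σ Sᵢ = 1038.0 m².
Σ(Sᵢαᵢ) = 399×0.06 + 399×0.02 + 231.1×0.16 + 8.9×0.34 = 71.922.
ᾱ = 71.922 / 1038.0 = 0.0693.
−S·ln(1−ᾱ) = −1038.0 × ln(1 − 0.0693) = 74.547.
V = 19 × 21 × 3 = 1197 m³.
RT60 = 0.161 × 1197 / 74.547 = 2.59 s.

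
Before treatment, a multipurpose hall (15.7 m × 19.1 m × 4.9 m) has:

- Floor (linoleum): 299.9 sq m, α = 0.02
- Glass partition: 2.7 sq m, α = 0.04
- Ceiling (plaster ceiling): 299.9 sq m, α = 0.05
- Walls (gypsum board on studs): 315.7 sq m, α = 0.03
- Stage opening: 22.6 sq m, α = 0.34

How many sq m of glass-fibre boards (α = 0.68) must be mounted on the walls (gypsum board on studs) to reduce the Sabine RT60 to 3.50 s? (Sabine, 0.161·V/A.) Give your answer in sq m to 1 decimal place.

Equivalent absorption area: A₁ = 299.9·0.02 + 2.7·0.04 + 299.9·0.05 + 315.7·0.03 + 22.6·0.34 = 38.256 sq m.
Required A₂ = 0.161·1469.363/3.50 = 67.591 sabins.
Absorption to add: 67.591 − 38.256 = 29.335 sabins.
Net gain per sq m: Δα = 0.68 − 0.03 = 0.65.
Panel area = 29.335 / 0.65 = 45.1 sq m.

45.1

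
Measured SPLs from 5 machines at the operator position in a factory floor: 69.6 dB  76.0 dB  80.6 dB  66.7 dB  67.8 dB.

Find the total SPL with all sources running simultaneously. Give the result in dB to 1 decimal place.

Converting to relative power and adding: 10^(69.6/10) + 10^(76.0/10) + 10^(80.6/10) + 10^(66.7/10) + 10^(67.8/10) = 1.744e+08.
L_total = 10·log₁₀(1.744e+08) = 82.4 dB.

82.4 dB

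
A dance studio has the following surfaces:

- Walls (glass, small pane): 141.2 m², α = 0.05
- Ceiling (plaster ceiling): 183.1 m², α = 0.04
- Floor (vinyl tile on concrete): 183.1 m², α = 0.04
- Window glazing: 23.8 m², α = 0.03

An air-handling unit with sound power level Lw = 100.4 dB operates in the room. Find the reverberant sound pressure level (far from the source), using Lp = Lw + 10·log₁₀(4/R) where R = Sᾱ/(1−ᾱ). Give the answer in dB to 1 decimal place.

92.7 dB

A = 22.422 sabins; S = 531.2 m².
ᾱ = 0.0422, so room constant R = A/(1−ᾱ) = 23.410 m².
Lp = Lw + 10 log₁₀(4/R) = 100.4 -7.67 = 92.7 dB.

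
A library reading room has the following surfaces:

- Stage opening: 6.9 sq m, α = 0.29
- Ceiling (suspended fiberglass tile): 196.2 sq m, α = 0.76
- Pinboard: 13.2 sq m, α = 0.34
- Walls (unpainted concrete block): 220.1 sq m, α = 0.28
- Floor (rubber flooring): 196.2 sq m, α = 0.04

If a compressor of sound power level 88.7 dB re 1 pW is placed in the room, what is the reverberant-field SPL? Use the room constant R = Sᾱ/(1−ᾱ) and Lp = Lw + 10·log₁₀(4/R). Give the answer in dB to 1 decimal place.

Σ(Sᵢαᵢ) = 6.9·0.29 + 196.2·0.76 + 13.2·0.34 + 220.1·0.28 + 196.2·0.04 = 225.077; total area S = 632.6 sq m.
ᾱ = 225.077/632.6 = 0.3558; R = Sᾱ/(1−ᾱ) = 225.077/(1−0.3558) = 349.390 sq m.
Lp = Lw + 10 log₁₀(4/R) = 88.7 -19.41 = 69.3 dB.

69.3 dB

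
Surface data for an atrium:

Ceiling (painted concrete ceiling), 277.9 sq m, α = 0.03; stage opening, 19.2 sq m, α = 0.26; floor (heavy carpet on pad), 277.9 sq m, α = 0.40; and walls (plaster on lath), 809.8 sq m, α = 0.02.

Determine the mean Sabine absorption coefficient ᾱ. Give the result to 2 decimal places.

0.10

Total surface area S = 1384.8 sq m.
Weighted sum Σ Sα = 140.685.
ᾱ = A/S = 0.10.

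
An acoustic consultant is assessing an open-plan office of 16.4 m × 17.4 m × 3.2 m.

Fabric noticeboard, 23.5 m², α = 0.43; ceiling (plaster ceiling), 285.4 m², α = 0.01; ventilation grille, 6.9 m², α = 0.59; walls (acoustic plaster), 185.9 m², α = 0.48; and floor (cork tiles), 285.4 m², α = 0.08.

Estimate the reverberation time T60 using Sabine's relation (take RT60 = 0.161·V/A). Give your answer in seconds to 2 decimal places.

1.14 sec

Equivalent absorption area: A = 23.5·0.43 + 285.4·0.01 + 6.9·0.59 + 185.9·0.48 + 285.4·0.08 = 129.094 m².
V = 16.4·17.4·3.2 = 913.152 m³.
Sabine: RT60 = 0.161 × 913.152 / 129.094 = 1.14 s.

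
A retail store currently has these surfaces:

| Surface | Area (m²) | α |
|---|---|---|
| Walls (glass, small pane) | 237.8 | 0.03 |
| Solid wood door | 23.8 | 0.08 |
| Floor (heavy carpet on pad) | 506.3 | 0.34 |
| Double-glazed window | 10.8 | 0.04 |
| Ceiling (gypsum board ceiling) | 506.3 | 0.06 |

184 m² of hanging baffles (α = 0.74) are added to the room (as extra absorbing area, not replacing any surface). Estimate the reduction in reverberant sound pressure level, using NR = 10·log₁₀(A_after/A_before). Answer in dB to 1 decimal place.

2.2 dB

Total absorption A_before = 237.8·0.03 + 23.8·0.08 + 506.3·0.34 + 10.8·0.04 + 506.3·0.06
  = 7.134 + 1.904 + 172.142 + 0.432 + 30.378 = 211.990 m² sabins.
Added absorption = 184 × 0.74 = 136.160 sabins.
A_after = 211.990 + 136.160 = 348.150 sabins.
Reduction = 10 log₁₀(A_after/A_before) = 10 log₁₀(1.6423) = 2.2 dB.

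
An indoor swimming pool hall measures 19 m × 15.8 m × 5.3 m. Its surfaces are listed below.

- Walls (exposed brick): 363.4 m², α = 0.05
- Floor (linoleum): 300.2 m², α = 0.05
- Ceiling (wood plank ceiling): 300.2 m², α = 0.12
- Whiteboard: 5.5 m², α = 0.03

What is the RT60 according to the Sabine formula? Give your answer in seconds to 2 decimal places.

Summing Sᵢαᵢ: 18.170 + 15.010 + 36.024 + 0.165 → A = 69.369 sabins.
V = 19·15.8·5.3 = 1591.06 m³.
Sabine: RT60 = 0.161 × 1591.06 / 69.369 = 3.69 s.

3.69 s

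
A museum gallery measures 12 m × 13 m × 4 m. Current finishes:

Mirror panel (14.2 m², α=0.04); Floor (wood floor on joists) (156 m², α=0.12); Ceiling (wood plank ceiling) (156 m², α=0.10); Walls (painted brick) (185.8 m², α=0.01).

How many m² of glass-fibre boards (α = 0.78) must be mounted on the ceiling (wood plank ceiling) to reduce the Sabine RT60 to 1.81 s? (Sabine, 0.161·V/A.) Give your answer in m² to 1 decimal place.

Total absorption A₁ = 14.2·0.04 + 156·0.12 + 156·0.10 + 185.8·0.01
  = 0.568 + 18.720 + 15.600 + 1.858 = 36.746 m² sabins.
Required A₂ = 0.161·624/1.81 = 55.505 sabins.
ΔA needed = 55.505 − 36.746 = 18.759 sabins.
Net gain per m²: Δα = 0.78 − 0.10 = 0.68.
Panel area = 18.759 / 0.68 = 27.6 m².

27.6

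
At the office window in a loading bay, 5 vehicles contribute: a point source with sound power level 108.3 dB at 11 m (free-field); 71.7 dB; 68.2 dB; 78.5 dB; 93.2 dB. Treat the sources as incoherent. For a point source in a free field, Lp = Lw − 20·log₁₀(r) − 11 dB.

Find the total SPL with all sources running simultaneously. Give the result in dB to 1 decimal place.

Source at 11 m: Lp = 108.3 − 20·log₁₀(11) − 11 = 76.5 dB.
Converting to relative power and adding: 10^(76.5/10) + 10^(71.7/10) + 10^(68.2/10) + 10^(78.5/10) + 10^(93.2/10) = 2.226e+09.
Combined level = 10 log₁₀(2.226e+09) = 93.5 dB.

93.5 dB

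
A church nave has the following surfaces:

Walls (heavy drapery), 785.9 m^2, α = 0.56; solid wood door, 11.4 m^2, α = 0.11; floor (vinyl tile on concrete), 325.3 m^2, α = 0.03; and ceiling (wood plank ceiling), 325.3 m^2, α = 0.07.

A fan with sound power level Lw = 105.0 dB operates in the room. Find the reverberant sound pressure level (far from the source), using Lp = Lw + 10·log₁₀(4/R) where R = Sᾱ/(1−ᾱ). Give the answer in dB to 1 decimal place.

A = 473.888 sabins; S = 1447.9 m^2.
ᾱ = 0.3273, so room constant R = A/(1−ᾱ) = 704.457 m^2.
Lp = 105.0 + 10·log₁₀(4/704.457) = 105.0 + (-22.46) = 82.5 dB.

82.5 dB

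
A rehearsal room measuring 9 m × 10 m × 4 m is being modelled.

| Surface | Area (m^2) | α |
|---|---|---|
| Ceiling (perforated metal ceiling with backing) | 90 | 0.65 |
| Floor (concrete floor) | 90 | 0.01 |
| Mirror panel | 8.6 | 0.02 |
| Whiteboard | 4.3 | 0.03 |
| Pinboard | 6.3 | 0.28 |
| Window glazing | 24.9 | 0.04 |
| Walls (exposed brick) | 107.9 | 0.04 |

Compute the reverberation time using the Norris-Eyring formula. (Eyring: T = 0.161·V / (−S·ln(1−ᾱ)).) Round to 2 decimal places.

Total surface area S = 90 + 90 + 8.6 + 4.3 + 6.3 + 24.9 + 107.9 = 332.0 m^2.
Σ(Sᵢαᵢ) = 90·0.65 + 90·0.01 + 8.6·0.02 + 4.3·0.03 + 6.3·0.28 + 24.9·0.04 + 107.9·0.04 = 66.777.
ᾱ = 66.777 / 332.0 = 0.2011.
−S·ln(1−ᾱ) = −332.0 × ln(1 − 0.2011) = 74.540.
V = 9 × 10 × 4 = 360 m³.
T = 0.161·V/[−S·ln(1−ᾱ)] = 0.161·360/74.540 = 0.78 s.

0.78 seconds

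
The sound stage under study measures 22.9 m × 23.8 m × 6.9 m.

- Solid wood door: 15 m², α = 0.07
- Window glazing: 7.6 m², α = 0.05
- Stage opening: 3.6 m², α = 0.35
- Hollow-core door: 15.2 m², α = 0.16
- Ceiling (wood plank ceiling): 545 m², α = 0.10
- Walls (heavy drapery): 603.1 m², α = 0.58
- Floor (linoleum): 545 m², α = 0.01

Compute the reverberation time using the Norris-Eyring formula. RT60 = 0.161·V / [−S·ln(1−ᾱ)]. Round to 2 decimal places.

1.28 seconds

S = Σ Sᵢ = 1734.5 m².
Absorption A = 15×0.07 + 7.6×0.05 + 3.6×0.35 + 15.2×0.16 + 545×0.10 + 603.1×0.58 + 545×0.01 = 414.870 sabins.
Mean coefficient ᾱ = A/S = 0.2392.
−S·ln(1−ᾱ) = −1734.5 × ln(1 − 0.2392) = 474.186.
V = 22.9 × 23.8 × 6.9 = 3760.638 m³.
RT60 = 0.161 × 3760.638 / 474.186 = 1.28 s.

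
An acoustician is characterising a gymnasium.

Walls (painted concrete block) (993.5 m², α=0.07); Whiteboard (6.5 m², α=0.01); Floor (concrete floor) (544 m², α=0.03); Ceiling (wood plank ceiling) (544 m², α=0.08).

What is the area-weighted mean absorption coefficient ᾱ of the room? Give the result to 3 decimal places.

Total surface area S = 2088.0 m².
A = 993.5×0.07 + 6.5×0.01 + 544×0.03 + 544×0.08 = 129.450 sabins.
ᾱ = A/S = 0.062.

0.062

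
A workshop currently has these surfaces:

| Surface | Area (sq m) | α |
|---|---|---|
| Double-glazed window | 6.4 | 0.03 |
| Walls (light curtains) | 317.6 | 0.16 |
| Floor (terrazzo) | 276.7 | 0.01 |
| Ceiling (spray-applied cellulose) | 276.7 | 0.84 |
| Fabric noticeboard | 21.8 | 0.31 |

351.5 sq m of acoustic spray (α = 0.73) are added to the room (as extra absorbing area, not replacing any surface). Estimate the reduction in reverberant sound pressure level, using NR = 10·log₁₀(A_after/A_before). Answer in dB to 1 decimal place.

Equivalent absorption area: A_before = 6.4*0.03 + 317.6*0.16 + 276.7*0.01 + 276.7*0.84 + 21.8*0.31 = 292.961 sq m.
Treatment contributes 351.5·0.73 = 256.595 sabins.
A_after = 292.961 + 256.595 = 549.556 sabins.
NR = 10·log₁₀(549.556/292.961) = 2.7 dB.

2.7 dB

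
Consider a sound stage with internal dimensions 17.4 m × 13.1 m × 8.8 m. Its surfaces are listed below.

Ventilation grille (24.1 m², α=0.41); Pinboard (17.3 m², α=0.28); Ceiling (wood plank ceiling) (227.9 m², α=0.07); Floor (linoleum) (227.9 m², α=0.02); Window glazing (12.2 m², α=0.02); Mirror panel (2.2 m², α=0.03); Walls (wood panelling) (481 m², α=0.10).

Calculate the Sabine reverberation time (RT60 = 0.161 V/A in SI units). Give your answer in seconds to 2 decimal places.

Total absorption A = 24.1×0.41 + 17.3×0.28 + 227.9×0.07 + 227.9×0.02 + 12.2×0.02 + 2.2×0.03 + 481×0.10
  = 9.881 + 4.844 + 15.953 + 4.558 + 0.244 + 0.066 + 48.100 = 83.646 m² sabins.
V = 17.4·13.1·8.8 = 2005.872 m³.
Sabine: RT60 = 0.161 × 2005.872 / 83.646 = 3.86 s.

3.86 s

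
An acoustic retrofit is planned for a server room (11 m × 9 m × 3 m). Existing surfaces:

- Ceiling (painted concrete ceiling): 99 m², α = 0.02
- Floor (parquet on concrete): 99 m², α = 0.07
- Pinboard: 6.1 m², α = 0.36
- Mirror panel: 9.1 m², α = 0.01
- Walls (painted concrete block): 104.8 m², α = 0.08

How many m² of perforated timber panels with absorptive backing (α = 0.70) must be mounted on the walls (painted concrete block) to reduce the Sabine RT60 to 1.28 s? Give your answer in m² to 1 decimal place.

28.7

A₁ = Σ Sᵢαᵢ = 99*0.02 + 99*0.07 + 6.1*0.36 + 9.1*0.01 + 104.8*0.08 = 19.581 sabins.
V = 297 m³. Target absorption A₂ = 0.161 × 297 / 1.28 = 37.357 sabins.
Absorption to add: 37.357 − 19.581 = 17.776 sabins.
Net gain per m²: Δα = 0.70 − 0.08 = 0.62.
Panel area = 17.776 / 0.62 = 28.7 m².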